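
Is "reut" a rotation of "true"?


Word: "true", Candidate: "reut"
Method: check if candidate is substring of word+word
"truetrue" contains "reut"? No
Is rotation = No


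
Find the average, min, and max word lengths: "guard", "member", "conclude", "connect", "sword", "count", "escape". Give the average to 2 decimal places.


Lengths: "guard"=5, "member"=6, "conclude"=8, "connect"=7, "sword"=5, "count"=5, "escape"=6
Sum = 42, Count = 7
Average = 42/7 = 6.00
= avg=6.00, min=5, max=8


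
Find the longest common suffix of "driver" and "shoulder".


Word 1: "driver"
Word 2: "shoulder"
Comparing from end:
  Pos -1: 'r' == 'r'
  Pos -2: 'e' == 'e'
  Pos -3: 'v' != 'd' (stop)
LCS = "er" (length 2)


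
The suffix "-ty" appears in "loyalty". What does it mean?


Suffix: -ty
Example: loyalty = loyal + -ty
Meaning = quality of


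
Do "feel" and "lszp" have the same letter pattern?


Pattern of "feel": [0, 1, 1, 2]
Pattern of "lszp": [0, 1, 2, 3]
Patterns do not match
Same pattern = No


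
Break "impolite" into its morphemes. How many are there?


Word: "impolite"
Morphemes: im- / polite
Each morpheme carries meaning
= 2 morphemes


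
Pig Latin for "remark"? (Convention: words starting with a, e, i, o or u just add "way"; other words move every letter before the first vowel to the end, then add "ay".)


Word: "remark"
Starts with consonant(s) → move to end, add 'ay'
Consonant cluster: "r"
Pig Latin = "emarkray"


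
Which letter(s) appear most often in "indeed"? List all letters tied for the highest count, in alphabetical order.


Word: "indeed"
Letter counts:
  'd': 2
  'e': 2
  'i': 1
  'n': 1
Maximum count = 2
Most frequent = 'd', 'e' (2 times each)


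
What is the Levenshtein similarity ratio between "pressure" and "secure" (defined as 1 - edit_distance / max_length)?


Word 1: "pressure" (length 8)
Word 2: "secure" (length 6)
One optimal edit sequence:
  1. delete 'p'  (+1)
  2. substitute 'r' -> 's'  (+1)
  3. keep 'e'
  4. delete 's'  (+1)
  5. substitute 's' -> 'c'  (+1)
  6. keep 'u'
  7. keep 'r'
  8. keep 'e'
Edit distance = 4
Max length = max(8, 6) = 8
Similarity = 1 - 4/8
= 0.5000


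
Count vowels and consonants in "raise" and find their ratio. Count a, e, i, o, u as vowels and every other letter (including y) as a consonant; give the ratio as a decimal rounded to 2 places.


Word: "raise"
Vowels (a,e,i,o,u): 3
Consonants: 2
Ratio = 3/2
= 1.50


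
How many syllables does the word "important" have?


Word: "important"
Syllable breakdown: im · por · tant
Counting: 3 parts
= 3 syllables


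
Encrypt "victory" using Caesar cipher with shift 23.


Word: "victory"
Shift: 23
Each letter → (letter + shift) mod 26:
  'v' (21) + 23 = 18 → 's'
  'i' (8) + 23 = 5 → 'f'
  'c' (2) + 23 = 25 → 'z'
  't' (19) + 23 = 16 → 'q'
  'o' (14) + 23 = 11 → 'l'
  'r' (17) + 23 = 14 → 'o'
  'y' (24) + 23 = 21 → 'v'
Result = "sfzqlov"


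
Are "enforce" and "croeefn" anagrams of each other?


Word 1: "enforce" → sorted: ceefnor
Word 2: "croeefn" → sorted: ceefnor
Same letters? ceefnor == ceefnor
Anagram = Yes


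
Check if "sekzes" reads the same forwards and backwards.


Word: "sekzes"
Reversed: "sezkes"
Forward == Backward? sekzes != sezkes
Palindrome = No


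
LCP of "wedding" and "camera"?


Word 1: "wedding"
Word 2: "camera"
Comparing from start:
  Pos 0: 'w' != 'c' (stop)
LCP = "" (length 0)


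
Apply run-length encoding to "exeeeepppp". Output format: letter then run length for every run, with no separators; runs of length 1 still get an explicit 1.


String: "exeeeepppp"
Scanning for consecutive runs:
  'e' x 1
  'x' x 1
  'e' x 4
  'p' x 4
RLE = "e1x1e4p4"


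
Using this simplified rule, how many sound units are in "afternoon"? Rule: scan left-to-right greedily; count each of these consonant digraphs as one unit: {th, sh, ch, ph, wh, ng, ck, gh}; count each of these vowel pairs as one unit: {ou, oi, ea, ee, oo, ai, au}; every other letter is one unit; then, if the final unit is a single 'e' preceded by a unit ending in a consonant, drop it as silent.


Word: "afternoon" (9 letters)
Left-to-right scan:
  (1) 'a' (letter)
  (2) 'f' (letter)
  (3) 't' (letter)
  (4) 'e' (letter)
  (5) 'r' (letter)
  (6) 'n' (letter)
  (7) 'oo' (vowel-pair)
  (8) 'n' (letter)
Units from scan: 8
Sound units = 8 units


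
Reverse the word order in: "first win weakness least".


Original: "first win weakness least"
Words (1..n): first | win | weakness | least
Reversed (n..1): least | weakness | win | first
Result = "least weakness win first"


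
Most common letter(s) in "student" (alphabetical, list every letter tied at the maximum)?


Word: "student"
Letter counts:
  'd': 1
  'e': 1
  'n': 1
  's': 1
  't': 2
  'u': 1
Maximum count = 2
Most frequent = 't' (2 times each)


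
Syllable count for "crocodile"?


Word: "crocodile"
Syllable breakdown: croc · o · dile
Counting: 3 parts
= 3 syllables


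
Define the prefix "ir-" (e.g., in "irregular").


Prefix: ir-
As in: irregular -> ir- + regular
Meaning = not


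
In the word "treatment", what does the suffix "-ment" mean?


Suffix: -ment
Example: treatment (treat + -ment)
Meaning = result of action


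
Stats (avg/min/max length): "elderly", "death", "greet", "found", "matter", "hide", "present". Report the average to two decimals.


Lengths: "elderly"=7, "death"=5, "greet"=5, "found"=5, "matter"=6, "hide"=4, "present"=7
Sum = 39, Count = 7
Average = 39/7 = 5.57
= avg=5.57, min=4, max=7


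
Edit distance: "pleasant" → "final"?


Word 1: "pleasant" (length 8)
Word 2: "final" (length 5)
One optimal edit sequence (insert/delete/substitute each cost 1):
  1. delete 'p'  (+1)
  2. delete 'l'  (+1)
  3. substitute 'e' -> 'f'  (+1)
  4. substitute 'a' -> 'i'  (+1)
  5. substitute 's' -> 'n'  (+1)
  6. keep 'a'
  7. delete 'n'  (+1)
  8. substitute 't' -> 'l'  (+1)
Total edit operations: 7
Edit distance = 7


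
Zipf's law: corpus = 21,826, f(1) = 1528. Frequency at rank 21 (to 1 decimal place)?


Zipf's law: f(r) = f(1) / r
f(1) = 1528
f(21) = 1528 / 21
= 72.8 occurrences


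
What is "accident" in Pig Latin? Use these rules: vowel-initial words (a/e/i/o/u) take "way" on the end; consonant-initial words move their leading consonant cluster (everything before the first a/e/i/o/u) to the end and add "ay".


Word: "accident"
Starts with vowel → add 'way'
Pig Latin = "accidentway"


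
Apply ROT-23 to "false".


Word: "false"
Shift: 23
Each letter → (letter + shift) mod 26:
  'f' (5) + 23 = 2 → 'c'
  'a' (0) + 23 = 23 → 'x'
  'l' (11) + 23 = 8 → 'i'
  's' (18) + 23 = 15 → 'p'
  'e' (4) + 23 = 1 → 'b'
Result = "cxipb"


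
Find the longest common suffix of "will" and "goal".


Word 1: "will"
Word 2: "goal"
Comparing from end:
  Pos -1: 'l' == 'l'
  Pos -2: 'l' != 'a' (stop)
LCS = "l" (length 1)


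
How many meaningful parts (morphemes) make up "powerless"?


Word: "powerless"
Morphemes: power | -less
Each morpheme carries meaning
= 2 morphemes


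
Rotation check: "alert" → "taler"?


Word: "alert", Candidate: "taler"
Method: check if candidate is substring of word+word
"alertalert" contains "taler"? Yes
Is rotation = Yes


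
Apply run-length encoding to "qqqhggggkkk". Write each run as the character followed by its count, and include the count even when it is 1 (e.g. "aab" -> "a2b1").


String: "qqqhggggkkk"
Scanning for consecutive runs:
  'q' x 3
  'h' x 1
  'g' x 4
  'k' x 3
RLE = "q3h1g4k3"


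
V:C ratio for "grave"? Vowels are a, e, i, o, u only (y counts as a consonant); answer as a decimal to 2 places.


Word: "grave"
Vowels (a,e,i,o,u): 2
Consonants: 3
Ratio = 2/3
= 0.67


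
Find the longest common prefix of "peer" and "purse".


Word 1: "peer"
Word 2: "purse"
Comparing from start:
  Pos 0: 'p' == 'p'
  Pos 1: 'e' != 'u' (stop)
LCP = "p" (length 1)


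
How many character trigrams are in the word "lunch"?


Word: "lunch" (length 5)
Number of 3-grams = length - 3 + 1 = 5 - 3 + 1
= 3


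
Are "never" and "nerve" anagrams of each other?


Word 1: "never" → sorted: eenrv
Word 2: "nerve" → sorted: eenrv
Same letters? eenrv == eenrv
Anagram = Yes


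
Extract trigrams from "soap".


Word: "soap" (length 4)
Number of trigrams = 4 - 3 + 1 = 2
  Position 0: "soa"
  Position 1: "oap"
Trigrams = "soa", "oap"


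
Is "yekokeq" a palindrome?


Word: "yekokeq"
Reversed: "qekokey"
Forward == Backward? yekokeq != qekokey
Palindrome = No


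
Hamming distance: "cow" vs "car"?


Comparing character by character (same length = 3):
  Pos 0: 'c' vs 'c' =
  Pos 1: 'o' vs 'a' !=
  Pos 2: 'w' vs 'r' !=
Hamming distance = 2


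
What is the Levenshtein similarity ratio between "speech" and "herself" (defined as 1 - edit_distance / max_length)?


Word 1: "speech" (length 6)
Word 2: "herself" (length 7)
One optimal edit sequence:
  1. insert 'h'  (+1)
  2. substitute 's' -> 'e'  (+1)
  3. substitute 'p' -> 'r'  (+1)
  4. substitute 'e' -> 's'  (+1)
  5. keep 'e'
  6. substitute 'c' -> 'l'  (+1)
  7. substitute 'h' -> 'f'  (+1)
Edit distance = 6
Max length = max(6, 7) = 7
Similarity = 1 - 6/7
= 0.1429


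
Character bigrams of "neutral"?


Word: "neutral" (length 7)
Number of bigrams = 7 - 2 + 1 = 6
  Position 0: "ne"
  Position 1: "eu"
  Position 2: "ut"
  Position 3: "tr"
  Position 4: "ra"
  Position 5: "al"
Bigrams = "ne", "eu", "ut", "tr", "ra", "al"


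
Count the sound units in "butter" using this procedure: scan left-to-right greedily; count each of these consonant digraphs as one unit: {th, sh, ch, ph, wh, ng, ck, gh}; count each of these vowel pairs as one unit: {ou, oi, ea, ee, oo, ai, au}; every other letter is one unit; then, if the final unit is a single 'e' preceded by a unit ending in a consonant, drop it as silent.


Word: "butter" (6 letters)
Left-to-right scan:
  1. 'b' (letter)
  2. 'u' (letter)
  3. 't' (letter)
  4. 't' (letter)
  5. 'e' (letter)
  6. 'r' (letter)
Units from scan: 6
Sound units = 6 units


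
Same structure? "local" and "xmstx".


Pattern of "local": [0, 1, 2, 3, 0]
Pattern of "xmstx": [0, 1, 2, 3, 0]
Patterns match
Same pattern = Yes


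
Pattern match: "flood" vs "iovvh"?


Pattern of "flood": [0, 1, 2, 2, 3]
Pattern of "iovvh": [0, 1, 2, 2, 3]
Patterns match
Same pattern = Yes


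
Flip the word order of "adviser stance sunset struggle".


Original: "adviser stance sunset struggle"
Words (1..n): adviser | stance | sunset | struggle
Reversed (n..1): struggle | sunset | stance | adviser
Result = "struggle sunset stance adviser"


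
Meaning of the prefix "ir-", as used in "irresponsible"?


Prefix: ir-
As in: irresponsible -> ir- + responsible
Meaning = not


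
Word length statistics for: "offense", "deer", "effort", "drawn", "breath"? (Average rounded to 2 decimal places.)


Lengths: "offense"=7, "deer"=4, "effort"=6, "drawn"=5, "breath"=6
Sum = 28, Count = 5
Average = 28/5 = 5.60
= avg=5.60, min=4, max=7


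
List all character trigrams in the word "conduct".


Word: "conduct" (length 7)
Number of trigrams = 7 - 3 + 1 = 5
  Position 0: "con"
  Position 1: "ond"
  Position 2: "ndu"
  Position 3: "duc"
  Position 4: "uct"
Trigrams = "con", "ond", "ndu", "duc", "uct"


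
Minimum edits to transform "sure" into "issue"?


Word 1: "sure" (length 4)
Word 2: "issue" (length 5)
One optimal edit sequence (insert/delete/substitute each cost 1):
  1. insert 'i'  (+1)
  2. keep 's'
  3. substitute 'u' -> 's'  (+1)
  4. substitute 'r' -> 'u'  (+1)
  5. keep 'e'
Total edit operations: 3
Edit distance = 3


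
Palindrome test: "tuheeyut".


Word: "tuheeyut"
Reversed: "tuyeehut"
Forward == Backward? tuheeyut != tuyeehut
Palindrome = No


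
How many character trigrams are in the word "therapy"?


Word: "therapy" (length 7)
Number of 3-grams = length - 3 + 1 = 7 - 3 + 1
= 5


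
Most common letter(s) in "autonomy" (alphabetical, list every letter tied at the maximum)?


Word: "autonomy"
Letter counts:
  'a': 1
  'm': 1
  'n': 1
  'o': 2
  't': 1
  'u': 1
  'y': 1
Maximum count = 2
Most frequent = 'o' (2 times each)


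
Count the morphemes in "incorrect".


Word: "incorrect"
Morphemes: in- / correct
Each morpheme carries meaning
= 2 morphemes


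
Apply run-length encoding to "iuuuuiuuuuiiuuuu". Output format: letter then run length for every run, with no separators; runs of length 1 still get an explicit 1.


String: "iuuuuiuuuuiiuuuu"
Scanning for consecutive runs:
  'i' x 1
  'u' x 4
  'i' x 1
  'u' x 4
  'i' x 2
  'u' x 4
RLE = "i1u4i1u4i2u4"


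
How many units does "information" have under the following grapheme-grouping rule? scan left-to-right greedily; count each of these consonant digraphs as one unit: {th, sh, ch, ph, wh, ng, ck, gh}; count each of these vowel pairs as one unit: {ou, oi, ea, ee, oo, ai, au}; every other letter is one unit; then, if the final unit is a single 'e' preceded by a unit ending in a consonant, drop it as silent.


Word: "information" (11 letters)
Left-to-right scan:
  [1] 'i' (letter)
  [2] 'n' (letter)
  [3] 'f' (letter)
  [4] 'o' (letter)
  [5] 'r' (letter)
  [6] 'm' (letter)
  [7] 'a' (letter)
  [8] 't' (letter)
  [9] 'i' (letter)
  [10] 'o' (letter)
  [11] 'n' (letter)
Units from scan: 11
Sound units = 11 units


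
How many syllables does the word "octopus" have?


Word: "octopus"
Syllable breakdown: oc · to · pus
Counting: 3 parts
= 3 syllables


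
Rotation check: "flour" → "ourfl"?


Word: "flour", Candidate: "ourfl"
Method: check if candidate is substring of word+word
"flourflour" contains "ourfl"? Yes
Is rotation = Yes


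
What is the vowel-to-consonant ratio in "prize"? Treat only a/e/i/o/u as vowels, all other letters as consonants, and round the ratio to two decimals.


Word: "prize"
Vowels (a,e,i,o,u): 2
Consonants: 3
Ratio = 2/3
= 0.67


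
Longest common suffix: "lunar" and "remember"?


Word 1: "lunar"
Word 2: "remember"
Comparing from end:
  Pos -1: 'r' == 'r'
  Pos -2: 'a' != 'e' (stop)
LCS = "r" (length 1)


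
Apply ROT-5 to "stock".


Word: "stock"
Shift: 5
Each letter → (letter + shift) mod 26:
  's' (18) + 5 = 23 → 'x'
  't' (19) + 5 = 24 → 'y'
  'o' (14) + 5 = 19 → 't'
  'c' (2) + 5 = 7 → 'h'
  'k' (10) + 5 = 15 → 'p'
Result = "xythp"


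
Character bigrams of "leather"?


Word: "leather" (length 7)
Number of bigrams = 7 - 2 + 1 = 6
  Position 0: "le"
  Position 1: "ea"
  Position 2: "at"
  Position 3: "th"
  Position 4: "he"
  Position 5: "er"
Bigrams = "le", "ea", "at", "th", "he", "er"


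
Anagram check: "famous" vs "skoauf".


Word 1: "famous" → sorted: afmosu
Word 2: "skoauf" → sorted: afkosu
Same letters? afmosu != afkosu
Anagram = No


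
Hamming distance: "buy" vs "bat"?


Comparing character by character (same length = 3):
  Pos 0: 'b' vs 'b' =
  Pos 1: 'u' vs 'a' !=
  Pos 2: 'y' vs 't' !=
Hamming distance = 2


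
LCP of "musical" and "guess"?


Word 1: "musical"
Word 2: "guess"
Comparing from start:
  Pos 0: 'm' != 'g' (stop)
LCP = "" (length 0)


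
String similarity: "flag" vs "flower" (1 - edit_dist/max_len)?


Word 1: "flag" (length 4)
Word 2: "flower" (length 6)
One optimal edit sequence:
  1. keep 'f'
  2. keep 'l'
  3. insert 'o'  (+1)
  4. insert 'w'  (+1)
  5. substitute 'a' -> 'e'  (+1)
  6. substitute 'g' -> 'r'  (+1)
Edit distance = 4
Max length = max(4, 6) = 6
Similarity = 1 - 4/6
= 0.3333


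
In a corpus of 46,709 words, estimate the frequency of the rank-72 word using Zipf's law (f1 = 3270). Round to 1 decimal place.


Zipf's law: f(r) = f(1) / r
f(1) = 3270
f(72) = 3270 / 72
= 45.4 occurrences


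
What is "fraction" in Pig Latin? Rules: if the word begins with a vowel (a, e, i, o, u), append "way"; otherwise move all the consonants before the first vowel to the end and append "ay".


Word: "fraction"
Starts with consonant(s) → move to end, add 'ay'
Consonant cluster: "fr"
Pig Latin = "actionfray"


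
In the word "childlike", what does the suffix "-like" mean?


Suffix: -like
Example: childlike (child + -like)
Meaning = resembling


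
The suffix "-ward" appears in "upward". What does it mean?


Suffix: -ward
Example: upward = up + -ward
Meaning = in the direction of


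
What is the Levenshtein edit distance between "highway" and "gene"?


Word 1: "highway" (length 7)
Word 2: "gene" (length 4)
One optimal edit sequence (insert/delete/substitute each cost 1):
  1. delete 'h'  (+1)
  2. delete 'i'  (+1)
  3. keep 'g'
  4. delete 'h'  (+1)
  5. substitute 'w' -> 'e'  (+1)
  6. substitute 'a' -> 'n'  (+1)
  7. substitute 'y' -> 'e'  (+1)
Total edit operations: 6
Edit distance = 6


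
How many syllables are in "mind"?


Word: "mind"
Syllable breakdown: mind
Counting: 1 part
= 1 syllable


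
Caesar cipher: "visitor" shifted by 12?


Word: "visitor"
Shift: 12
Each letter → (letter + shift) mod 26:
  'v' (21) + 12 = 7 → 'h'
  'i' (8) + 12 = 20 → 'u'
  's' (18) + 12 = 4 → 'e'
  'i' (8) + 12 = 20 → 'u'
  't' (19) + 12 = 5 → 'f'
  'o' (14) + 12 = 0 → 'a'
  'r' (17) + 12 = 3 → 'd'
Result = "hueufad"


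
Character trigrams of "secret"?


Word: "secret" (length 6)
Number of trigrams = 6 - 3 + 1 = 4
  Position 0: "sec"
  Position 1: "ecr"
  Position 2: "cre"
  Position 3: "ret"
Trigrams = "sec", "ecr", "cre", "ret"


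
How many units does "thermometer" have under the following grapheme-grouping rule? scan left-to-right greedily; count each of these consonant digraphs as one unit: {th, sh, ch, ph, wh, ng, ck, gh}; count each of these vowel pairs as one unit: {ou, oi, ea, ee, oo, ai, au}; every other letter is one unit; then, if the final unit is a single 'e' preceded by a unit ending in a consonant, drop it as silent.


Word: "thermometer" (11 letters)
Left-to-right scan:
  (1) 'th' (digraph)
  (2) 'e' (letter)
  (3) 'r' (letter)
  (4) 'm' (letter)
  (5) 'o' (letter)
  (6) 'm' (letter)
  (7) 'e' (letter)
  (8) 't' (letter)
  (9) 'e' (letter)
  (10) 'r' (letter)
Units from scan: 10
Sound units = 10 units


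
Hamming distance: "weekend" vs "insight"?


Comparing character by character (same length = 7):
  Pos 0: 'w' vs 'i' !=
  Pos 1: 'e' vs 'n' !=
  Pos 2: 'e' vs 's' !=
  Pos 3: 'k' vs 'i' !=
  Pos 4: 'e' vs 'g' !=
  Pos 5: 'n' vs 'h' !=
  Pos 6: 'd' vs 't' !=
Hamming distance = 7


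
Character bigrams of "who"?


Word: "who" (length 3)
Number of bigrams = 3 - 2 + 1 = 2
  Position 0: "wh"
  Position 1: "ho"
Bigrams = "wh", "ho"


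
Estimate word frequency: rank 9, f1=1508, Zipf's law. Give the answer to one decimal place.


Zipf's law: f(r) = f(1) / r
f(1) = 1508
f(9) = 1508 / 9
= 167.6 occurrences


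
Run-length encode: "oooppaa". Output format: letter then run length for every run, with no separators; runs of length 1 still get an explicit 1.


String: "oooppaa"
Scanning for consecutive runs:
  'o' x 3
  'p' x 2
  'a' x 2
RLE = "o3p2a2"


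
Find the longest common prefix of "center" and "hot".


Word 1: "center"
Word 2: "hot"
Comparing from start:
  Pos 0: 'c' != 'h' (stop)
LCP = "" (length 0)


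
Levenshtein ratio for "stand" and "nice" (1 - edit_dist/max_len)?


Word 1: "stand" (length 5)
Word 2: "nice" (length 4)
One optimal edit sequence:
  1. delete 's'  (+1)
  2. substitute 't' -> 'n'  (+1)
  3. substitute 'a' -> 'i'  (+1)
  4. substitute 'n' -> 'c'  (+1)
  5. substitute 'd' -> 'e'  (+1)
Edit distance = 5
Max length = max(5, 4) = 5
Similarity = 1 - 5/5
= 0.0000


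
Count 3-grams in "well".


Word: "well" (length 4)
Number of 3-grams = length - 3 + 1 = 4 - 3 + 1
= 2


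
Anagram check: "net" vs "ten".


Word 1: "net" → sorted: ent
Word 2: "ten" → sorted: ent
Same letters? ent == ent
Anagram = Yes


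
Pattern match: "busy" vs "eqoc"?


Pattern of "busy": [0, 1, 2, 3]
Pattern of "eqoc": [0, 1, 2, 3]
Patterns match
Same pattern = Yes


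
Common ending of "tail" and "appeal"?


Word 1: "tail"
Word 2: "appeal"
Comparing from end:
  Pos -1: 'l' == 'l'
  Pos -2: 'i' != 'a' (stop)
LCS = "l" (length 1)


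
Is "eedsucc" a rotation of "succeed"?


Word: "succeed", Candidate: "eedsucc"
Method: check if candidate is substring of word+word
"succeedsucceed" contains "eedsucc"? Yes
Is rotation = Yes


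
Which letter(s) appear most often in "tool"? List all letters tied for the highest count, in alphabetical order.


Word: "tool"
Letter counts:
  'l': 1
  'o': 2
  't': 1
Maximum count = 2
Most frequent = 'o' (2 times each)


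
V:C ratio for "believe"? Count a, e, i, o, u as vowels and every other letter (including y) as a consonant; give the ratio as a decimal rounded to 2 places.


Word: "believe"
Vowels (a,e,i,o,u): 4
Consonants: 3
Ratio = 4/3
= 1.33


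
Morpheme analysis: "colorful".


Word: "colorful"
Morphemes: color + -ful
Each morpheme carries meaning
= 2 morphemes


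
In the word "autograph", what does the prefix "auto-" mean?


Prefix: auto-
Example: autograph = auto- + graph
Meaning = self


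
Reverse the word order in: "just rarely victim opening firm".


Original: "just rarely victim opening firm"
Words (1..n): just | rarely | victim | opening | firm
Reversed (n..1): firm | opening | victim | rarely | just
Result = "firm opening victim rarely just"


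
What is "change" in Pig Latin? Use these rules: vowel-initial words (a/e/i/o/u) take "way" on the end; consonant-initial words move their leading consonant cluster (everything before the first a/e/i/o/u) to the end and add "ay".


Word: "change"
Starts with consonant(s) → move to end, add 'ay'
Consonant cluster: "ch"
Pig Latin = "angechay"


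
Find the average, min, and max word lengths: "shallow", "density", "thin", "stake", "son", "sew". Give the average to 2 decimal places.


Lengths: "shallow"=7, "density"=7, "thin"=4, "stake"=5, "son"=3, "sew"=3
Sum = 29, Count = 6
Average = 29/6 = 4.83
= avg=4.83, min=3, max=7


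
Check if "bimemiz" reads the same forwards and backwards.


Word: "bimemiz"
Reversed: "zimemib"
Forward == Backward? bimemiz != zimemib
Palindrome = No


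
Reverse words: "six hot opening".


Original: "six hot opening"
Words (1..n): six | hot | opening
Reversed (n..1): opening | hot | six
Result = "opening hot six"


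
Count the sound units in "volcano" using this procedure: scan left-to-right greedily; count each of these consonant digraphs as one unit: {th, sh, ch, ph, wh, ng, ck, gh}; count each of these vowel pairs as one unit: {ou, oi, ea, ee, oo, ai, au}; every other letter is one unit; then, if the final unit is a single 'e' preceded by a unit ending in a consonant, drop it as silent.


Word: "volcano" (7 letters)
Left-to-right scan:
  [1] 'v' (letter)
  [2] 'o' (letter)
  [3] 'l' (letter)
  [4] 'c' (letter)
  [5] 'a' (letter)
  [6] 'n' (letter)
  [7] 'o' (letter)
Units from scan: 7
Sound units = 7 units


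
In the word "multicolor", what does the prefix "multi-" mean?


Prefix: multi-
Example: multicolor = multi- + color
Meaning = many


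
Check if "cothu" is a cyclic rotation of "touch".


Word: "touch", Candidate: "cothu"
Method: check if candidate is substring of word+word
"touchtouch" contains "cothu"? No
Is rotation = No


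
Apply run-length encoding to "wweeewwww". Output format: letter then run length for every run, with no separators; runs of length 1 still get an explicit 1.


String: "wweeewwww"
Scanning for consecutive runs:
  'w' x 2
  'e' x 3
  'w' x 4
RLE = "w2e3w4"


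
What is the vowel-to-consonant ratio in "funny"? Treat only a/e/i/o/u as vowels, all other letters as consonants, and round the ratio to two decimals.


Word: "funny"
Vowels (a,e,i,o,u): 1
Consonants: 4
Ratio = 1/4
= 0.25


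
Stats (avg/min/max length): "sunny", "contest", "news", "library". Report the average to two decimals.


Lengths: "sunny"=5, "contest"=7, "news"=4, "library"=7
Sum = 23, Count = 4
Average = 23/4 = 5.75
= avg=5.75, min=4, max=7


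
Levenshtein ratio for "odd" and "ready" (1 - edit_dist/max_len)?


Word 1: "odd" (length 3)
Word 2: "ready" (length 5)
One optimal edit sequence:
  1. insert 'r'  (+1)
  2. insert 'e'  (+1)
  3. substitute 'o' -> 'a'  (+1)
  4. keep 'd'
  5. substitute 'd' -> 'y'  (+1)
Edit distance = 4
Max length = max(3, 5) = 5
Similarity = 1 - 4/5
= 0.2000


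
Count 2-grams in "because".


Word: "because" (length 7)
Number of 2-grams = length - 2 + 1 = 7 - 2 + 1
= 6


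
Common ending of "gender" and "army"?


Word 1: "gender"
Word 2: "army"
Comparing from end:
  Pos -1: 'r' != 'y' (stop)
LCS = "" (length 0)


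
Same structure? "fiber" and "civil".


Pattern of "fiber": [0, 1, 2, 3, 4]
Pattern of "civil": [0, 1, 2, 1, 3]
Patterns do not match
Same pattern = No


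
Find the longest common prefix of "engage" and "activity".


Word 1: "engage"
Word 2: "activity"
Comparing from start:
  Pos 0: 'e' != 'a' (stop)
LCP = "" (length 0)


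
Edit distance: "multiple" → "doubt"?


Word 1: "multiple" (length 8)
Word 2: "doubt" (length 5)
One optimal edit sequence (insert/delete/substitute each cost 1):
  1. insert 'd'  (+1)
  2. substitute 'm' -> 'o'  (+1)
  3. keep 'u'
  4. substitute 'l' -> 'b'  (+1)
  5. keep 't'
  6. delete 'i'  (+1)
  7. delete 'p'  (+1)
  8. delete 'l'  (+1)
  9. delete 'e'  (+1)
Total edit operations: 7
Edit distance = 7


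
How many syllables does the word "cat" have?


Word: "cat"
Syllable breakdown: cat
Counting: 1 part
= 1 syllable


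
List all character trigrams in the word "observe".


Word: "observe" (length 7)
Number of trigrams = 7 - 3 + 1 = 5
  Position 0: "obs"
  Position 1: "bse"
  Position 2: "ser"
  Position 3: "erv"
  Position 4: "rve"
Trigrams = "obs", "bse", "ser", "erv", "rve"


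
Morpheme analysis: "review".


Word: "review"
Morphemes: re- | view
Each morpheme carries meaning
= 2 morphemes


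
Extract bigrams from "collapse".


Word: "collapse" (length 8)
Number of bigrams = 8 - 2 + 1 = 7
  Position 0: "co"
  Position 1: "ol"
  Position 2: "ll"
  Position 3: "la"
  Position 4: "ap"
  Position 5: "ps"
  Position 6: "se"
Bigrams = "co", "ol", "ll", "la", "ap", "ps", "se"


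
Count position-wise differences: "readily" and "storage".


Comparing character by character (same length = 7):
  Pos 0: 'r' vs 's' !=
  Pos 1: 'e' vs 't' !=
  Pos 2: 'a' vs 'o' !=
  Pos 3: 'd' vs 'r' !=
  Pos 4: 'i' vs 'a' !=
  Pos 5: 'l' vs 'g' !=
  Pos 6: 'y' vs 'e' !=
Hamming distance = 7


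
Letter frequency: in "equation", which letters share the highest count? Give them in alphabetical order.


Word: "equation"
Letter counts:
  'a': 1
  'e': 1
  'i': 1
  'n': 1
  'o': 1
  'q': 1
  't': 1
  'u': 1
Maximum count = 1
Most frequent = 'a', 'e', 'i', 'n', 'o', 'q', 't', 'u' (1 time each)


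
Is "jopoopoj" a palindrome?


Word: "jopoopoj"
Reversed: "jopoopoj"
Forward == Backward? jopoopoj == jopoopoj
Palindrome = Yes


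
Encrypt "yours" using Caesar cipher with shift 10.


Word: "yours"
Shift: 10
Each letter → (letter + shift) mod 26:
  'y' (24) + 10 = 8 → 'i'
  'o' (14) + 10 = 24 → 'y'
  'u' (20) + 10 = 4 → 'e'
  'r' (17) + 10 = 1 → 'b'
  's' (18) + 10 = 2 → 'c'
Result = "iyebc"


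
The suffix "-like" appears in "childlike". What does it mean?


Suffix: -like
Example: childlike = child + -like
Meaning = resembling


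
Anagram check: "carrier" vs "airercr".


Word 1: "carrier" → sorted: aceirrr
Word 2: "airercr" → sorted: aceirrr
Same letters? aceirrr == aceirrr
Anagram = Yes


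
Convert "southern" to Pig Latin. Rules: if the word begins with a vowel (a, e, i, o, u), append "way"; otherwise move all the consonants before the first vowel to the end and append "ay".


Word: "southern"
Starts with consonant(s) → move to end, add 'ay'
Consonant cluster: "s"
Pig Latin = "outhernsay"


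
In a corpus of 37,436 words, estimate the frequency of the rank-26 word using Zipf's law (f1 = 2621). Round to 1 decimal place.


Zipf's law: f(r) = f(1) / r
f(1) = 2621
f(26) = 2621 / 26
= 100.8 occurrences


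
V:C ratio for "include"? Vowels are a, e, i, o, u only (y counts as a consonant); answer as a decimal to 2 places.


Word: "include"
Vowels (a,e,i,o,u): 3
Consonants: 4
Ratio = 3/4
= 0.75


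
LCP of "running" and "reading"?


Word 1: "running"
Word 2: "reading"
Comparing from start:
  Pos 0: 'r' == 'r'
  Pos 1: 'u' != 'e' (stop)
LCP = "r" (length 1)


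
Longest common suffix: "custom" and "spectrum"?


Word 1: "custom"
Word 2: "spectrum"
Comparing from end:
  Pos -1: 'm' == 'm'
  Pos -2: 'o' != 'u' (stop)
LCS = "m" (length 1)


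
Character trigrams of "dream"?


Word: "dream" (length 5)
Number of trigrams = 5 - 3 + 1 = 3
  Position 0: "dre"
  Position 1: "rea"
  Position 2: "eam"
Trigrams = "dre", "rea", "eam"


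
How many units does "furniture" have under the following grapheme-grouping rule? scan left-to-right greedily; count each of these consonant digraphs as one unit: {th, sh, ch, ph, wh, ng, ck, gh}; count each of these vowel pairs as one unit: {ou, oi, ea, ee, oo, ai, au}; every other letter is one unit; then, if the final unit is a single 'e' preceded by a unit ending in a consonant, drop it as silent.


Word: "furniture" (9 letters)
Left-to-right scan:
  1. 'f' (letter)
  2. 'u' (letter)
  3. 'r' (letter)
  4. 'n' (letter)
  5. 'i' (letter)
  6. 't' (letter)
  7. 'u' (letter)
  8. 'r' (letter)
  9. 'e' (letter)
Units from scan: 9
Final unit is 'e' after a consonant -> drop as silent (-1)
Sound units = 8 units


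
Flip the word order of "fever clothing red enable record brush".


Original: "fever clothing red enable record brush"
Words (1..n): fever | clothing | red | enable | record | brush
Reversed (n..1): brush | record | enable | red | clothing | fever
Result = "brush record enable red clothing fever"


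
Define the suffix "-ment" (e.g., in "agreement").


Suffix: -ment
Example: agreement = agree + -ment
Meaning = result of action


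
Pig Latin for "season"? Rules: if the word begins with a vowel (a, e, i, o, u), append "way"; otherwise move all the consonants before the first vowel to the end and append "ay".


Word: "season"
Starts with consonant(s) → move to end, add 'ay'
Consonant cluster: "s"
Pig Latin = "easonsay"


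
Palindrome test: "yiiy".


Word: "yiiy"
Reversed: "yiiy"
Forward == Backward? yiiy == yiiy
Palindrome = Yes


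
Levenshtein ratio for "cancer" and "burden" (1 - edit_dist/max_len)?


Word 1: "cancer" (length 6)
Word 2: "burden" (length 6)
One optimal edit sequence:
  1. substitute 'c' -> 'b'  (+1)
  2. substitute 'a' -> 'u'  (+1)
  3. substitute 'n' -> 'r'  (+1)
  4. substitute 'c' -> 'd'  (+1)
  5. keep 'e'
  6. substitute 'r' -> 'n'  (+1)
Edit distance = 5
Max length = max(6, 6) = 6
Similarity = 1 - 5/6
= 0.1667


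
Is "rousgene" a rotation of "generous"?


Word: "generous", Candidate: "rousgene"
Method: check if candidate is substring of word+word
"generousgenerous" contains "rousgene"? Yes
Is rotation = Yes


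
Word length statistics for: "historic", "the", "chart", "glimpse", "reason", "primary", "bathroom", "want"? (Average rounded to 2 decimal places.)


Lengths: "historic"=8, "the"=3, "chart"=5, "glimpse"=7, "reason"=6, "primary"=7, "bathroom"=8, "want"=4
Sum = 48, Count = 8
Average = 48/8 = 6.00
= avg=6.00, min=3, max=8


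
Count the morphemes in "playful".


Word: "playful"
Morphemes: play / -ful
Each morpheme carries meaning
= 2 morphemes


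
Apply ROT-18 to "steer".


Word: "steer"
Shift: 18
Each letter → (letter + shift) mod 26:
  's' (18) + 18 = 10 → 'k'
  't' (19) + 18 = 11 → 'l'
  'e' (4) + 18 = 22 → 'w'
  'e' (4) + 18 = 22 → 'w'
  'r' (17) + 18 = 9 → 'j'
Result = "klwwj"


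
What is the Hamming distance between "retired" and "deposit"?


Comparing character by character (same length = 7):
  Pos 0: 'r' vs 'd' !=
  Pos 1: 'e' vs 'e' =
  Pos 2: 't' vs 'p' !=
  Pos 3: 'i' vs 'o' !=
  Pos 4: 'r' vs 's' !=
  Pos 5: 'e' vs 'i' !=
  Pos 6: 'd' vs 't' !=
Hamming distance = 6


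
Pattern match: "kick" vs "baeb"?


Pattern of "kick": [0, 1, 2, 0]
Pattern of "baeb": [0, 1, 2, 0]
Patterns match
Same pattern = Yes


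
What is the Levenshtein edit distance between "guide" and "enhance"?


Word 1: "guide" (length 5)
Word 2: "enhance" (length 7)
One optimal edit sequence (insert/delete/substitute each cost 1):
  1. insert 'e'  (+1)
  2. insert 'n'  (+1)
  3. substitute 'g' -> 'h'  (+1)
  4. substitute 'u' -> 'a'  (+1)
  5. substitute 'i' -> 'n'  (+1)
  6. substitute 'd' -> 'c'  (+1)
  7. keep 'e'
Total edit operations: 6
Edit distance = 6


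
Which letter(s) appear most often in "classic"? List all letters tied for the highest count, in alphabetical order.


Word: "classic"
Letter counts:
  'a': 1
  'c': 2
  'i': 1
  'l': 1
  's': 2
Maximum count = 2
Most frequent = 'c', 's' (2 times each)


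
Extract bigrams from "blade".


Word: "blade" (length 5)
Number of bigrams = 5 - 2 + 1 = 4
  Position 0: "bl"
  Position 1: "la"
  Position 2: "ad"
  Position 3: "de"
Bigrams = "bl", "la", "ad", "de"


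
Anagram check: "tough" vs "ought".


Word 1: "tough" → sorted: ghotu
Word 2: "ought" → sorted: ghotu
Same letters? ghotu == ghotu
Anagram = Yes


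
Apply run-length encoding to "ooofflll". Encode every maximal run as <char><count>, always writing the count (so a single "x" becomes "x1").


String: "ooofflll"
Scanning for consecutive runs:
  'o' x 3
  'f' x 2
  'l' x 3
RLE = "o3f2l3"


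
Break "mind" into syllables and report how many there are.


Word: "mind"
Syllable breakdown: mind
Counting: 1 part
= 1 syllable


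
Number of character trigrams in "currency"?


Word: "currency" (length 8)
Number of 3-grams = length - 3 + 1 = 8 - 3 + 1
= 6


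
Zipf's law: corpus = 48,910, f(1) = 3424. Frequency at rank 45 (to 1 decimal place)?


Zipf's law: f(r) = f(1) / r
f(1) = 3424
f(45) = 3424 / 45
= 76.1 occurrences


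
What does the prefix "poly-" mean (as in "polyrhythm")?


Prefix: poly-
Example: polyrhythm (poly- + rhythm)
Meaning = many


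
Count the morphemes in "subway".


Word: "subway"
Morphemes: sub- / way
Each morpheme carries meaning
= 2 morphemes


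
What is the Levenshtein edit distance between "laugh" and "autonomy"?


Word 1: "laugh" (length 5)
Word 2: "autonomy" (length 8)
One optimal edit sequence (insert/delete/substitute each cost 1):
  1. delete 'l'  (+1)
  2. keep 'a'
  3. keep 'u'
  4. insert 't'  (+1)
  5. insert 'o'  (+1)
  6. insert 'n'  (+1)
  7. insert 'o'  (+1)
  8. substitute 'g' -> 'm'  (+1)
  9. substitute 'h' -> 'y'  (+1)
Total edit operations: 7
Edit distance = 7


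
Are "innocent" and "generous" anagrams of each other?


Word 1: "innocent" → sorted: ceinnnot
Word 2: "generous" → sorted: eegnorsu
Same letters? ceinnnot != eegnorsu
Anagram = No


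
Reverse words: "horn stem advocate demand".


Original: "horn stem advocate demand"
Words (1..n): horn | stem | advocate | demand
Reversed (n..1): demand | advocate | stem | horn
Result = "demand advocate stem horn"


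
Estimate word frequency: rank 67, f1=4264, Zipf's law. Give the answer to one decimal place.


Zipf's law: f(r) = f(1) / r
f(1) = 4264
f(67) = 4264 / 67
= 63.6 occurrences


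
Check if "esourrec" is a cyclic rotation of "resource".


Word: "resource", Candidate: "esourrec"
Method: check if candidate is substring of word+word
"resourceresource" contains "esourrec"? No
Is rotation = No


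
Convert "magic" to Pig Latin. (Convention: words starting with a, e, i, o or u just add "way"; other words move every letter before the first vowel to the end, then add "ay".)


Word: "magic"
Starts with consonant(s) → move to end, add 'ay'
Consonant cluster: "m"
Pig Latin = "agicmay"


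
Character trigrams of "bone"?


Word: "bone" (length 4)
Number of trigrams = 4 - 3 + 1 = 2
  Position 0: "bon"
  Position 1: "one"
Trigrams = "bon", "one"


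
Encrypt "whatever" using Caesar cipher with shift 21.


Word: "whatever"
Shift: 21
Each letter → (letter + shift) mod 26:
  'w' (22) + 21 = 17 → 'r'
  'h' (7) + 21 = 2 → 'c'
  'a' (0) + 21 = 21 → 'v'
  't' (19) + 21 = 14 → 'o'
  'e' (4) + 21 = 25 → 'z'
  'v' (21) + 21 = 16 → 'q'
  'e' (4) + 21 = 25 → 'z'
  'r' (17) + 21 = 12 → 'm'
Result = "rcvozqzm"


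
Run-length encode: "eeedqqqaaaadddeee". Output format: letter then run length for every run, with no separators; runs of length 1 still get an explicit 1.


String: "eeedqqqaaaadddeee"
Scanning for consecutive runs:
  'e' x 3
  'd' x 1
  'q' x 3
  'a' x 4
  'd' x 3
  'e' x 3
RLE = "e3d1q3a4d3e3"


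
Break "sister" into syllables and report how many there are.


Word: "sister"
Syllable breakdown: sis · ter
Counting: 2 parts
= 2 syllables


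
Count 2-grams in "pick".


Word: "pick" (length 4)
Number of 2-grams = length - 2 + 1 = 4 - 2 + 1
= 3


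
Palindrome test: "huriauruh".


Word: "huriauruh"
Reversed: "huruairuh"
Forward == Backward? huriauruh != huruairuh
Palindrome = No


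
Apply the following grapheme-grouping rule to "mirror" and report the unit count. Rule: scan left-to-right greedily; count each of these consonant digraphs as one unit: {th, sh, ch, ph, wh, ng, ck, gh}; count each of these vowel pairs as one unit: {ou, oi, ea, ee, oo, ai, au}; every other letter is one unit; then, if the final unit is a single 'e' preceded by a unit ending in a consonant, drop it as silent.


Word: "mirror" (6 letters)
Left-to-right scan:
  1. 'm' (letter)
  2. 'i' (letter)
  3. 'r' (letter)
  4. 'r' (letter)
  5. 'o' (letter)
  6. 'r' (letter)
Units from scan: 6
Sound units = 6 units


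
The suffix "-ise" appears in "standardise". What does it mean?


Suffix: -ise
Example: standardise = standard + -ise
Meaning = to make


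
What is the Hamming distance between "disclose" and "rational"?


Comparing character by character (same length = 8):
  Pos 0: 'd' vs 'r' !=
  Pos 1: 'i' vs 'a' !=
  Pos 2: 's' vs 't' !=
  Pos 3: 'c' vs 'i' !=
  Pos 4: 'l' vs 'o' !=
  Pos 5: 'o' vs 'n' !=
  Pos 6: 's' vs 'a' !=
  Pos 7: 'e' vs 'l' !=
Hamming distance = 8


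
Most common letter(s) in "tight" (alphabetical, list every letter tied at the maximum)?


Word: "tight"
Letter counts:
  'g': 1
  'h': 1
  'i': 1
  't': 2
Maximum count = 2
Most frequent = 't' (2 times each)


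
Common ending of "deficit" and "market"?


Word 1: "deficit"
Word 2: "market"
Comparing from end:
  Pos -1: 't' == 't'
  Pos -2: 'i' != 'e' (stop)
LCS = "t" (length 1)


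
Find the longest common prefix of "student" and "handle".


Word 1: "student"
Word 2: "handle"
Comparing from start:
  Pos 0: 's' != 'h' (stop)
LCP = "" (length 0)


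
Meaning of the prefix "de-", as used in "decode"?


Prefix: de-
As in: decode -> de- + code
Meaning = remove / reverse


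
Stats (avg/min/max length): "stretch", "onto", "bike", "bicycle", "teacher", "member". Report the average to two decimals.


Lengths: "stretch"=7, "onto"=4, "bike"=4, "bicycle"=7, "teacher"=7, "member"=6
Sum = 35, Count = 6
Average = 35/6 = 5.83
= avg=5.83, min=4, max=7


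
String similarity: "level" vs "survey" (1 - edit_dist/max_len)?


Word 1: "level" (length 5)
Word 2: "survey" (length 6)
One optimal edit sequence:
  1. insert 's'  (+1)
  2. substitute 'l' -> 'u'  (+1)
  3. substitute 'e' -> 'r'  (+1)
  4. keep 'v'
  5. keep 'e'
  6. substitute 'l' -> 'y'  (+1)
Edit distance = 4
Max length = max(5, 6) = 6
Similarity = 1 - 4/6
= 0.3333


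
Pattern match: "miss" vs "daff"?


Pattern of "miss": [0, 1, 2, 2]
Pattern of "daff": [0, 1, 2, 2]
Patterns match
Same pattern = Yes


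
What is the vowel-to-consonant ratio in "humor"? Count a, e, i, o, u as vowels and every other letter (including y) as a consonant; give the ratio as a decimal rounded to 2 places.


Word: "humor"
Vowels (a,e,i,o,u): 2
Consonants: 3
Ratio = 2/3
= 0.67
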